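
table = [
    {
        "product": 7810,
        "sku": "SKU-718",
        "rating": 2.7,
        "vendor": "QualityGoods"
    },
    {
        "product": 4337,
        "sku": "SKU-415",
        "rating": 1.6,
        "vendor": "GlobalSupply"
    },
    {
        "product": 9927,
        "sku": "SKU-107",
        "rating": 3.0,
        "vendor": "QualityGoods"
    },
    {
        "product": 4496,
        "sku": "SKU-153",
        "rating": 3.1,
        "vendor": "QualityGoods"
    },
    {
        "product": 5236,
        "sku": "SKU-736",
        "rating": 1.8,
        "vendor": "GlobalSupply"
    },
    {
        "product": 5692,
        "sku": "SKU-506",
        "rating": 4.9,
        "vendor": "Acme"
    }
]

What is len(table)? 6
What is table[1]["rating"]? 1.6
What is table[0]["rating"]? 2.7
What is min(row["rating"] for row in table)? 1.6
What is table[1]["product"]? 4337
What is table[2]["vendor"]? "QualityGoods"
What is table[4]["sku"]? "SKU-736"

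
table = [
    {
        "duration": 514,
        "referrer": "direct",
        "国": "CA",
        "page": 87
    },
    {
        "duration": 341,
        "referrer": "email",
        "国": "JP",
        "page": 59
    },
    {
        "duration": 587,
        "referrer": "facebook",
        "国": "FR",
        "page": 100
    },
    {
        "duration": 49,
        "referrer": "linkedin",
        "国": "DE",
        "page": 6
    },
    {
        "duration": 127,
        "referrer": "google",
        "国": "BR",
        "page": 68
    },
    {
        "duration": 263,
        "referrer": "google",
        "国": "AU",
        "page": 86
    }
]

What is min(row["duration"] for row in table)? 49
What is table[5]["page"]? 86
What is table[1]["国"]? "JP"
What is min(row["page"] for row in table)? 6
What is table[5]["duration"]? 263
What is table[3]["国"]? "DE"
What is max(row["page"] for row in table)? 100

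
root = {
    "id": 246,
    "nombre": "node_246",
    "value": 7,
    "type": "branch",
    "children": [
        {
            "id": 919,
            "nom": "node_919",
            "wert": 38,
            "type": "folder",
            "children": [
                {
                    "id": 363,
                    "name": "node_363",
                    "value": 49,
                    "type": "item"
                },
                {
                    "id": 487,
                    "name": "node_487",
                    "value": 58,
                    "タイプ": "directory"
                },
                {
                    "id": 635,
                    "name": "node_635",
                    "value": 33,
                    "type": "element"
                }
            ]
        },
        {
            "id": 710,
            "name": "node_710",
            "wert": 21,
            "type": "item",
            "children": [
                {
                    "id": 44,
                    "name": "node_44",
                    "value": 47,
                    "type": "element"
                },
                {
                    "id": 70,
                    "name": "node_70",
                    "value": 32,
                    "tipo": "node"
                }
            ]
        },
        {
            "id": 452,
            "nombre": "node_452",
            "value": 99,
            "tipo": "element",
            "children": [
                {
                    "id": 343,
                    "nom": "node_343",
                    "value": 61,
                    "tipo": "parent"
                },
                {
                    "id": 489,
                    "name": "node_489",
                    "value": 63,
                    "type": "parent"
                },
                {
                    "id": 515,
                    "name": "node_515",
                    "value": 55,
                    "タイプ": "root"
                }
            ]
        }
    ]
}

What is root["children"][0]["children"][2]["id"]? 635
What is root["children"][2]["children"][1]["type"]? "parent"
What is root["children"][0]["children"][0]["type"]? "item"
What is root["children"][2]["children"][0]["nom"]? "node_343"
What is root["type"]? "branch"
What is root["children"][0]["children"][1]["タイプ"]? "directory"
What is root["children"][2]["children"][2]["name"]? "node_515"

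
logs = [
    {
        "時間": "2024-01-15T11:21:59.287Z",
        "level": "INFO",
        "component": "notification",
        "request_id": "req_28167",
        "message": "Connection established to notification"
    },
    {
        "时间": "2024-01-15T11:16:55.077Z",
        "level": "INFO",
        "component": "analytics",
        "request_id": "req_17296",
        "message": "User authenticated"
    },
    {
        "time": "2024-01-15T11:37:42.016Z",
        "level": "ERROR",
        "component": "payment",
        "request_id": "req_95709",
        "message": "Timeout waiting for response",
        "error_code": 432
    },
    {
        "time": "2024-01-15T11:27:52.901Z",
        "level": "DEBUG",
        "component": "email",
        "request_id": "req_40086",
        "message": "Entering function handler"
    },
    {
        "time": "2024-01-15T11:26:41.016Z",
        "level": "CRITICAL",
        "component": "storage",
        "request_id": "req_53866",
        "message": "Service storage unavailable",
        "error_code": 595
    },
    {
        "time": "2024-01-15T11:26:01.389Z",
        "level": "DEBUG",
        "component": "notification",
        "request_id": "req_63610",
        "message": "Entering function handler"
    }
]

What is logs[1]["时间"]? "2024-01-15T11:16:55.077Z"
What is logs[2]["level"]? "ERROR"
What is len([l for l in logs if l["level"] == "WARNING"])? 0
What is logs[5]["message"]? "Entering function handler"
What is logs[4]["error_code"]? 595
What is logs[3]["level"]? "DEBUG"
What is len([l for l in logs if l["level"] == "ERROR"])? 1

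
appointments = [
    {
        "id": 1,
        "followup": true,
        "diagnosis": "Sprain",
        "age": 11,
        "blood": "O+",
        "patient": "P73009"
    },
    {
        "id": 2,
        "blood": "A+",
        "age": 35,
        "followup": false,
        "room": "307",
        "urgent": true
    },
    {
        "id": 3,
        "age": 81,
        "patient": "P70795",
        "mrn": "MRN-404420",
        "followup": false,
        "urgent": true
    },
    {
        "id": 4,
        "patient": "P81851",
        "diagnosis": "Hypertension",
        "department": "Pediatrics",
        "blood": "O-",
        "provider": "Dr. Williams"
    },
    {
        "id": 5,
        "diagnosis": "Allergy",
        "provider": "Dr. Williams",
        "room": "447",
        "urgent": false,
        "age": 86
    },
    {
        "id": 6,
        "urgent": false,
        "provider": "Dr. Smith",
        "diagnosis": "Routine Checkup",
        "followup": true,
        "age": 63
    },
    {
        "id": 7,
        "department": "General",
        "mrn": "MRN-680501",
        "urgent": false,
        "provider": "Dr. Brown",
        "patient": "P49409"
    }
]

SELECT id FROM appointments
[1, 2, 3, 4, 5, 6, 7]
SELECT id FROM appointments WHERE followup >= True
[1, 6]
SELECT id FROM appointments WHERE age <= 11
[1]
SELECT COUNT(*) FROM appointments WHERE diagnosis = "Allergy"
1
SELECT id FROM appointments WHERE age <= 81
[1, 2, 3, 6]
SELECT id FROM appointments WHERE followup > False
[1, 6]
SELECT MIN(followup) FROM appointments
False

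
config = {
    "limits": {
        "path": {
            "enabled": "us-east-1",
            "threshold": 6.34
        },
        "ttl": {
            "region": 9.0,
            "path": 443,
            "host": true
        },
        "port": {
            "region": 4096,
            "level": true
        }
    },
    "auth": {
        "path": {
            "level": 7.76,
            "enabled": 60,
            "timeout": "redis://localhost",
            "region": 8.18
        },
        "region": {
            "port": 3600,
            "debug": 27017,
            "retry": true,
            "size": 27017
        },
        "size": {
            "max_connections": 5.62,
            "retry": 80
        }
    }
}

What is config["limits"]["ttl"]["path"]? 443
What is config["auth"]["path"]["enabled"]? 60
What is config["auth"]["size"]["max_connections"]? 5.62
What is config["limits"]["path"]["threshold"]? 6.34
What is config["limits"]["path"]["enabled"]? "us-east-1"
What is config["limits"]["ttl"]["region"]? 9.0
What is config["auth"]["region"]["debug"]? 27017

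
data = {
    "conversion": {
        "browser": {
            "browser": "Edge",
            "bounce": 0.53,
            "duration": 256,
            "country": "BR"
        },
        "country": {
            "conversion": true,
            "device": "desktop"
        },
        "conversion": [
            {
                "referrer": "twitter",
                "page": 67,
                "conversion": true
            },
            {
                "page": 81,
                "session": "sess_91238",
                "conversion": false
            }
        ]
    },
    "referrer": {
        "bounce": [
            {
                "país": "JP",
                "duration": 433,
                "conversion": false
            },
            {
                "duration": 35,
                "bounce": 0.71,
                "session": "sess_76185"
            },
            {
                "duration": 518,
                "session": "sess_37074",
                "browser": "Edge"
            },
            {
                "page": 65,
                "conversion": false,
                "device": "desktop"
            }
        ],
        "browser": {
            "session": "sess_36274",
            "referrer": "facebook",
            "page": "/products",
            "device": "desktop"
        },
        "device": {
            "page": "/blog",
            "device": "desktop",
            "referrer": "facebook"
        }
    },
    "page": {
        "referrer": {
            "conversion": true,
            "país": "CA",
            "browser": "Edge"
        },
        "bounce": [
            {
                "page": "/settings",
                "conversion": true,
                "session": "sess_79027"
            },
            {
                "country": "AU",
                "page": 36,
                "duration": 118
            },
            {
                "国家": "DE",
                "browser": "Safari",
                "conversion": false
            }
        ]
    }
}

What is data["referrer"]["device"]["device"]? "desktop"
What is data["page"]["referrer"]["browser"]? "Edge"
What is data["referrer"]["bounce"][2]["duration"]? 518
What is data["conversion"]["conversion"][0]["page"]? 67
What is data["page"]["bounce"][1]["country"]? "AU"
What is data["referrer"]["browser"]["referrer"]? "facebook"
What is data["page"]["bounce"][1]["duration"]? 118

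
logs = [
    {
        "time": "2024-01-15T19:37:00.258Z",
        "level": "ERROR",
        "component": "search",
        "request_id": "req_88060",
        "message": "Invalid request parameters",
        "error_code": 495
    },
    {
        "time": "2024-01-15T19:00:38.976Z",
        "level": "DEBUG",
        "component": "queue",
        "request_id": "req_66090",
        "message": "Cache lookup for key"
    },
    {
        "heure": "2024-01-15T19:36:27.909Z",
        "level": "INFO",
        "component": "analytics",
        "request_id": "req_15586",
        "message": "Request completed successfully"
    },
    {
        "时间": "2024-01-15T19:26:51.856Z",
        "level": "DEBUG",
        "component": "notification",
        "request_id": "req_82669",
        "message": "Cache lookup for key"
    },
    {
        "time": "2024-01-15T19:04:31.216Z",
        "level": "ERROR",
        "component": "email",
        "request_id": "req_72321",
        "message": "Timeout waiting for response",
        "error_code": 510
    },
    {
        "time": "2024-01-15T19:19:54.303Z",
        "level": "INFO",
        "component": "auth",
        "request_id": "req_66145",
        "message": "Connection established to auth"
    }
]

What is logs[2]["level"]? "INFO"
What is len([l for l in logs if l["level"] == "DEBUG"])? 2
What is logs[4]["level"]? "ERROR"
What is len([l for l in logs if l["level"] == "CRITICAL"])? 0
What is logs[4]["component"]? "email"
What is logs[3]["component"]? "notification"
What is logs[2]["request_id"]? "req_15586"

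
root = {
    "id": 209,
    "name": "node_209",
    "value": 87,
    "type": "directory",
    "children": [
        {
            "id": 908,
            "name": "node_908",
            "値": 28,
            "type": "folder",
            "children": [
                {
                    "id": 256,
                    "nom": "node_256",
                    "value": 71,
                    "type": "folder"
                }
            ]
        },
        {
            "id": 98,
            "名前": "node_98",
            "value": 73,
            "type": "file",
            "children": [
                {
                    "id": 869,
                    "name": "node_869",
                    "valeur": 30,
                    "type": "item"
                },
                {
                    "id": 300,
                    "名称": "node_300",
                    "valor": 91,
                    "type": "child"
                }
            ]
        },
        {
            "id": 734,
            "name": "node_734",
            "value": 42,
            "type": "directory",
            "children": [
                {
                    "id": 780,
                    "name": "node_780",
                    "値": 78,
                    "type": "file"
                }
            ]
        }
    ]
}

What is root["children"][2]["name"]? "node_734"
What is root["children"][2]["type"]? "directory"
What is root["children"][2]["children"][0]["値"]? 78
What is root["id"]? 209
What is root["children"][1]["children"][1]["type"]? "child"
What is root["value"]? 87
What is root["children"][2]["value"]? 42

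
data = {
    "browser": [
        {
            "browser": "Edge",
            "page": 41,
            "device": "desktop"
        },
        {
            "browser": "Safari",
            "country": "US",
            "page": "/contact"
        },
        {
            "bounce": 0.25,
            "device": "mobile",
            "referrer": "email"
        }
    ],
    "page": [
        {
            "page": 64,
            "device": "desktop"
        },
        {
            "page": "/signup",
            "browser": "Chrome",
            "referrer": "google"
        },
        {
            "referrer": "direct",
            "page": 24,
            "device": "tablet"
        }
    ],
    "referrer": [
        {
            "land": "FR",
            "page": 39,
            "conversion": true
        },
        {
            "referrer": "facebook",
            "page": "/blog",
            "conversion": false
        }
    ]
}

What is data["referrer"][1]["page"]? "/blog"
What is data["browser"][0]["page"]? 41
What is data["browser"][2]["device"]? "mobile"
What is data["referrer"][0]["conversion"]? True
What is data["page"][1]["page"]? "/signup"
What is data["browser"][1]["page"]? "/contact"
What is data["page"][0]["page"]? 64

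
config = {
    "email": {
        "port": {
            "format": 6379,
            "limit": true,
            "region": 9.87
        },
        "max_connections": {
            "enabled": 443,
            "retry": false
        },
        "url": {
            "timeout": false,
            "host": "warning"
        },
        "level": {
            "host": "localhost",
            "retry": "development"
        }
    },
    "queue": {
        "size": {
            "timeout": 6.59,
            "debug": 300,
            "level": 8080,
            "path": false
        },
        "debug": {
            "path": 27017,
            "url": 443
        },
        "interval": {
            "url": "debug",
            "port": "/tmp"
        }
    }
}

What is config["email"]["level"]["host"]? "localhost"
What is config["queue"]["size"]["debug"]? 300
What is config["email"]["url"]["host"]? "warning"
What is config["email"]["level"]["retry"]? "development"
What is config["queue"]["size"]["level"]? 8080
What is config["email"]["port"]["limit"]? True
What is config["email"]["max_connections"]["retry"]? False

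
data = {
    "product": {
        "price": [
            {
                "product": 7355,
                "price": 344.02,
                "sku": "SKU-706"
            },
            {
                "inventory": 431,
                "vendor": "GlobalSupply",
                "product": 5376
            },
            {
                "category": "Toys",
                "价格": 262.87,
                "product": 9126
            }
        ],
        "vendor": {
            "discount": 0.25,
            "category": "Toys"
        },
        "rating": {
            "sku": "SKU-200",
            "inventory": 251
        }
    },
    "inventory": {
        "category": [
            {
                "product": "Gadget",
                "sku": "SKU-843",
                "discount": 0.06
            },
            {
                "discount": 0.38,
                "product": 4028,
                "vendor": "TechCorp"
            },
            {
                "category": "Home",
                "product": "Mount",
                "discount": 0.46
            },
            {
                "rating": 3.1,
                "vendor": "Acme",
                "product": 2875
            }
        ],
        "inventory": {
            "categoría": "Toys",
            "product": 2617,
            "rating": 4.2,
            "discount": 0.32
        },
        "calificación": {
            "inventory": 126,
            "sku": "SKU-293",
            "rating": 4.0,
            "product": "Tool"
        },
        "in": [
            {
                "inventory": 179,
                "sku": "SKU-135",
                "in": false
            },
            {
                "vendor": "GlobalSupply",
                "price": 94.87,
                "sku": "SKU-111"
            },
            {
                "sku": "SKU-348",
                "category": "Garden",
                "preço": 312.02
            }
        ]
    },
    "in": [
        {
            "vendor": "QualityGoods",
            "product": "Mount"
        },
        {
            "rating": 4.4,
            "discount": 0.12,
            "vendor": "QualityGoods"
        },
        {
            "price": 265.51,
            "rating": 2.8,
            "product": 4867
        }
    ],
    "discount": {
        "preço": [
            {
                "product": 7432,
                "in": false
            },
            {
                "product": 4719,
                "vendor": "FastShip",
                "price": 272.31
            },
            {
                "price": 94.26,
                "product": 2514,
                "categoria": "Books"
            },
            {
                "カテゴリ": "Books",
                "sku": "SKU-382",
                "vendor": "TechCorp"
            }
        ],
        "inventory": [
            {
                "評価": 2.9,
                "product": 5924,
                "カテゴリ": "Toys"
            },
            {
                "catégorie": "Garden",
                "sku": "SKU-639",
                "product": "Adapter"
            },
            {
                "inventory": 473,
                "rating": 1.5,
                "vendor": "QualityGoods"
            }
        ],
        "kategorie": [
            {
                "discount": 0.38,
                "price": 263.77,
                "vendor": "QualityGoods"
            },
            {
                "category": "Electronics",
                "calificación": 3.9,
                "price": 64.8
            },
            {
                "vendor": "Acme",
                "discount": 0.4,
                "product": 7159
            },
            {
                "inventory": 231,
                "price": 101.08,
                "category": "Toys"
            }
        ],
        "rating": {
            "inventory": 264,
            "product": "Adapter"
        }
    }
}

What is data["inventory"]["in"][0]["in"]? False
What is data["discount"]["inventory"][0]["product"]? 5924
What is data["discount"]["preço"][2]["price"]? 94.26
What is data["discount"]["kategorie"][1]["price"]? 64.8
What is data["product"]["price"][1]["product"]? 5376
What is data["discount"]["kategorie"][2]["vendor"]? "Acme"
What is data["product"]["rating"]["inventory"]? 251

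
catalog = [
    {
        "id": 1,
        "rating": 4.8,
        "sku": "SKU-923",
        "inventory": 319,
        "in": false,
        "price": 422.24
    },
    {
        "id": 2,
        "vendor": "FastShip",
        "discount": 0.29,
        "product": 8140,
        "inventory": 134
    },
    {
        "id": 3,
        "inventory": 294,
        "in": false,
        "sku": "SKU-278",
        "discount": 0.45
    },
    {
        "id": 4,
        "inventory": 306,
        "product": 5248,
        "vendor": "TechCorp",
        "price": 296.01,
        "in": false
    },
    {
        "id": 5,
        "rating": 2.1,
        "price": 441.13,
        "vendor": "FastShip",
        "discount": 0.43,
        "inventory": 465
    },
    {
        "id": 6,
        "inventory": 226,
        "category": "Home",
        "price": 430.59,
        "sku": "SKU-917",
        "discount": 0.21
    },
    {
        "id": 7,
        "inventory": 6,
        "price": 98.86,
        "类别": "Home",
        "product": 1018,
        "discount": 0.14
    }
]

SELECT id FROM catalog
[1, 2, 3, 4, 5, 6, 7]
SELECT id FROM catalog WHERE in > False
[]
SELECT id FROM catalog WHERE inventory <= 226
[2, 6, 7]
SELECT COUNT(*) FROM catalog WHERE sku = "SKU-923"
1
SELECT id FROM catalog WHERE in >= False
[1, 3, 4]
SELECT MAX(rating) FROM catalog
4.8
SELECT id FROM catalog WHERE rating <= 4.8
[1, 5]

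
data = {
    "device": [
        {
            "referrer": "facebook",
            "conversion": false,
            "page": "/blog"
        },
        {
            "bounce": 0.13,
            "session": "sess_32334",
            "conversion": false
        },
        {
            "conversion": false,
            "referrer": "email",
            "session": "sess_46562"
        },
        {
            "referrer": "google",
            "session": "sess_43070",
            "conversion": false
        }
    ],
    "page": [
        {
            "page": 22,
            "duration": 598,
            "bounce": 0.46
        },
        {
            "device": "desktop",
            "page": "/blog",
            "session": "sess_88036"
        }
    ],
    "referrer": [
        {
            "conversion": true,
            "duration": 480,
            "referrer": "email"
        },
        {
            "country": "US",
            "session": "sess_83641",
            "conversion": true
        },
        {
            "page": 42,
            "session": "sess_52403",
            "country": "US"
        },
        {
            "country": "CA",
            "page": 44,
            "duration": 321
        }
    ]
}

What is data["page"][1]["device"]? "desktop"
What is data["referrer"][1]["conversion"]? True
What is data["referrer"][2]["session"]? "sess_52403"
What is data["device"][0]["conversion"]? False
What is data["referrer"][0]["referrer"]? "email"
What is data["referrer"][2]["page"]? 42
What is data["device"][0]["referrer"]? "facebook"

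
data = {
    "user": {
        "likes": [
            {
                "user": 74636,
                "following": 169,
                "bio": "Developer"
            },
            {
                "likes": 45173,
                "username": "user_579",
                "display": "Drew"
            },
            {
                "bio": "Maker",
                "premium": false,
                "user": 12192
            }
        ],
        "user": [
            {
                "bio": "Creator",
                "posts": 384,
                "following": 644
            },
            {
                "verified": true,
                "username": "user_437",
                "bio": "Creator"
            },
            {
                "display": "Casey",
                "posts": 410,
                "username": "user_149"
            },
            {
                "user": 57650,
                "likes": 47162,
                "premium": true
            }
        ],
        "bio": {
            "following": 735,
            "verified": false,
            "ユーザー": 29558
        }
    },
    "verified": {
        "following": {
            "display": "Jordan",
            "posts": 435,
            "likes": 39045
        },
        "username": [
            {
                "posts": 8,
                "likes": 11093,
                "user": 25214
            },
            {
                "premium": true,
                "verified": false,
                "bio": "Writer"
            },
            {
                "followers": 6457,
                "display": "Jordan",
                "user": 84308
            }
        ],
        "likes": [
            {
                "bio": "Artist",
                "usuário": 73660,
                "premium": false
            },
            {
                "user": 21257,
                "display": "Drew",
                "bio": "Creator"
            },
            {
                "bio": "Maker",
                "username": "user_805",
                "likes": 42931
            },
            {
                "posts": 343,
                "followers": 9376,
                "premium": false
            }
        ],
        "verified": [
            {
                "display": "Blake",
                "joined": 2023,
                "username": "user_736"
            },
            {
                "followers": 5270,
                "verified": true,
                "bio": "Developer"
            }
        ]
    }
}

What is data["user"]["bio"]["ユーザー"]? 29558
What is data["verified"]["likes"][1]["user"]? 21257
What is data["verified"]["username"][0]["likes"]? 11093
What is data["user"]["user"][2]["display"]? "Casey"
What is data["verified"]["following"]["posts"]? 435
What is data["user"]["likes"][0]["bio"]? "Developer"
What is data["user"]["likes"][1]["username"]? "user_579"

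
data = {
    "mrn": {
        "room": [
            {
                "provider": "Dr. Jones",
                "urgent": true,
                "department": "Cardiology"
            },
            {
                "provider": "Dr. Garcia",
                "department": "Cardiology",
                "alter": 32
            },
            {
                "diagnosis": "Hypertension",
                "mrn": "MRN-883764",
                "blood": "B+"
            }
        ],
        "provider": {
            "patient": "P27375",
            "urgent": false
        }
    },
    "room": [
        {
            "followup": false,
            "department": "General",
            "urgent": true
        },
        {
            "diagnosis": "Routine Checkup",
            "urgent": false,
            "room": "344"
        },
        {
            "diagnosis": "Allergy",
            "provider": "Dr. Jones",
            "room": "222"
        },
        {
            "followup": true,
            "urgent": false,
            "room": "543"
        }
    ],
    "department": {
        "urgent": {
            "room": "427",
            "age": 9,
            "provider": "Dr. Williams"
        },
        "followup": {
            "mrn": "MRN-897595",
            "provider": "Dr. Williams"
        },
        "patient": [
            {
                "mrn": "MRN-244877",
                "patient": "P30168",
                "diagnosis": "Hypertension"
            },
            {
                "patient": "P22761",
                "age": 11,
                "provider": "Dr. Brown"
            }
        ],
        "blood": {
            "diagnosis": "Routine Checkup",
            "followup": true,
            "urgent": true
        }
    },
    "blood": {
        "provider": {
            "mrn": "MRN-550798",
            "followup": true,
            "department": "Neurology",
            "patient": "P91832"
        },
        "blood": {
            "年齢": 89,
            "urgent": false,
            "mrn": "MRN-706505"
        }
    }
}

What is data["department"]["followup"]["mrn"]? "MRN-897595"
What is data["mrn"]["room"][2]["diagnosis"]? "Hypertension"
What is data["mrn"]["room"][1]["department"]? "Cardiology"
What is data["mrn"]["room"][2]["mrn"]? "MRN-883764"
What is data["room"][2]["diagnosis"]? "Allergy"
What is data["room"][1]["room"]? "344"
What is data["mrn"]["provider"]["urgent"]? False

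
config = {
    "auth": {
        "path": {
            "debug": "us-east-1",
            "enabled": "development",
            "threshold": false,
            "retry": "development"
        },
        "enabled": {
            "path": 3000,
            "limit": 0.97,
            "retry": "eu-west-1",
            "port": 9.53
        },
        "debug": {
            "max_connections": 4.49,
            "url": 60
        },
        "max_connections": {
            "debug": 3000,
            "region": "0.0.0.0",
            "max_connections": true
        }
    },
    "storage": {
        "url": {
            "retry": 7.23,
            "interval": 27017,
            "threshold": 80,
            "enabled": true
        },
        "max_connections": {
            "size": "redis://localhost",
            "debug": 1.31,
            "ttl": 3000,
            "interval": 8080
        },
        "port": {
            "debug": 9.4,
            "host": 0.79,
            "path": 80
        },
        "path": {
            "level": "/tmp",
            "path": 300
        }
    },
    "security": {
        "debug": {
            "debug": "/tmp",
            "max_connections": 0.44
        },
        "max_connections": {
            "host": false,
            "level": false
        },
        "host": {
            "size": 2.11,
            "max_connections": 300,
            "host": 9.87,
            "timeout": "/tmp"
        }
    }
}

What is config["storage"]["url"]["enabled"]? True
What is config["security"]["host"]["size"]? 2.11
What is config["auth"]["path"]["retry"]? "development"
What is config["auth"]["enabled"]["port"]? 9.53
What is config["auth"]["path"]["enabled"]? "development"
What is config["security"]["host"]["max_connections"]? 300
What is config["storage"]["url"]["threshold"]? 80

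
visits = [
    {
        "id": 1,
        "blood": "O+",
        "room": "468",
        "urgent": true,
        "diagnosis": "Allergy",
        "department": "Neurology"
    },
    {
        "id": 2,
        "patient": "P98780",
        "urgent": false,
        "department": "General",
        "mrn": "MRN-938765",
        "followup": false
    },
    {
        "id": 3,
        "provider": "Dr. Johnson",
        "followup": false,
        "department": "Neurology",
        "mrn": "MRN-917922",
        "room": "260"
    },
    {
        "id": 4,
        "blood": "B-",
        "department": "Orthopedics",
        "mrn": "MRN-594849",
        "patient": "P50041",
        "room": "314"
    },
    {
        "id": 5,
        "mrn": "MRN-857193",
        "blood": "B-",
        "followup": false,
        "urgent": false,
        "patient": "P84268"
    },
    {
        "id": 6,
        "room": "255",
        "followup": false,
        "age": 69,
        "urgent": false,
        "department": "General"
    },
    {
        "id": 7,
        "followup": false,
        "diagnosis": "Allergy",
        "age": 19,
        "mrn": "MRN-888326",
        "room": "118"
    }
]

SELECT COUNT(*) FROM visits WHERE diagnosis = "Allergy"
2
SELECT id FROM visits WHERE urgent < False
[]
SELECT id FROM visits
[1, 2, 3, 4, 5, 6, 7]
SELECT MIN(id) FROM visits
1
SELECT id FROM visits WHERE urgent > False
[1]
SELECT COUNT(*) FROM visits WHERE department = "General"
2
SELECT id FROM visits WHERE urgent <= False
[2, 5, 6]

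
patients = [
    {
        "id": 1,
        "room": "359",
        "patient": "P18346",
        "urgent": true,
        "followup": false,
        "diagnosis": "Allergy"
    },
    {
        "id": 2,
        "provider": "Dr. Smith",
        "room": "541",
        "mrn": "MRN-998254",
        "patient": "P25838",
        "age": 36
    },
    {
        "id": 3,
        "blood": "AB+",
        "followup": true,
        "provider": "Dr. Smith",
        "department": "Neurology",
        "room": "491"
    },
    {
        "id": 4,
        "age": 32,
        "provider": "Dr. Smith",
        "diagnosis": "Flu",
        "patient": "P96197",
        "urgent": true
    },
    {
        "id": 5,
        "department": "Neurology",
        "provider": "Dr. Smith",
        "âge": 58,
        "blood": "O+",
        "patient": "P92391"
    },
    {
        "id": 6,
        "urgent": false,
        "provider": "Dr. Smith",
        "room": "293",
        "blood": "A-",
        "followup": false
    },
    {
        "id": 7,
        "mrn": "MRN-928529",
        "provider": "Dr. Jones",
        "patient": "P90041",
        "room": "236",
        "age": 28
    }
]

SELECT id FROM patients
[1, 2, 3, 4, 5, 6, 7]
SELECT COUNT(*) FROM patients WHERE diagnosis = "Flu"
1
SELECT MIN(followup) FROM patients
False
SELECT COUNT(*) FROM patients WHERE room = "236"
1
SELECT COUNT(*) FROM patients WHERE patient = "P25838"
1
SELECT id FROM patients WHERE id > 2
[3, 4, 5, 6, 7]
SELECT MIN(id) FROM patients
1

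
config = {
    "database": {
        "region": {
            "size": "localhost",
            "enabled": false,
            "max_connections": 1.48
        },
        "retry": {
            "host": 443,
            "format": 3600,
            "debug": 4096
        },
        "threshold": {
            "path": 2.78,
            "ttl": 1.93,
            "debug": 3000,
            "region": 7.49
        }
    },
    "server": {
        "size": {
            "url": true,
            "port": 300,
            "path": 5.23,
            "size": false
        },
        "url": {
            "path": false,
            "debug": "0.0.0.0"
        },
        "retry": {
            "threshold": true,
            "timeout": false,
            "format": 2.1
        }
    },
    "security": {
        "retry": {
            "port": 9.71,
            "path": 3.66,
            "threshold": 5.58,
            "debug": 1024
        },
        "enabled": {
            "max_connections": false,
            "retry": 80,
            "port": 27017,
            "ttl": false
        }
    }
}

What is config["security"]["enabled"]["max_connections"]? False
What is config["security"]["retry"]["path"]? 3.66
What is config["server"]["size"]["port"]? 300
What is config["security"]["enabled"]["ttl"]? False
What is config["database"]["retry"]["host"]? 443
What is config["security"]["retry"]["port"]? 9.71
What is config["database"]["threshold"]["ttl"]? 1.93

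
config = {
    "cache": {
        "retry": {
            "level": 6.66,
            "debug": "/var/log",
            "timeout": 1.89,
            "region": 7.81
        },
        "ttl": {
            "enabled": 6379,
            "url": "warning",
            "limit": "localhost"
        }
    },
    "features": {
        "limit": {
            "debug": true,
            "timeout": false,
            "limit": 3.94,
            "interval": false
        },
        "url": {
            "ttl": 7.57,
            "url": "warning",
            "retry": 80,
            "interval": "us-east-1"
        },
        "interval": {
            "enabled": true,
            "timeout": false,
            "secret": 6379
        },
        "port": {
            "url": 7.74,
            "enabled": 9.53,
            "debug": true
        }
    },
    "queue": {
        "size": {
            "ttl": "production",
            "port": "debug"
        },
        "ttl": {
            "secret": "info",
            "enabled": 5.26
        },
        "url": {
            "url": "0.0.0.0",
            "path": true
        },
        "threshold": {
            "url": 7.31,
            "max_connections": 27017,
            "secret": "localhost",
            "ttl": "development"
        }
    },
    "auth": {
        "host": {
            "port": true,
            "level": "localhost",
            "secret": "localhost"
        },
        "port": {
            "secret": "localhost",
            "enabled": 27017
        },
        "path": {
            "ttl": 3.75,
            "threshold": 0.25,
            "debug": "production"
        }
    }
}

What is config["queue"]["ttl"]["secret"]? "info"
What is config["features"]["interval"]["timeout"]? False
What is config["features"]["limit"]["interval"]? False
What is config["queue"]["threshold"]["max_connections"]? 27017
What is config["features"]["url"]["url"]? "warning"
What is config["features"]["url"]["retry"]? 80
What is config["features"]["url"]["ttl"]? 7.57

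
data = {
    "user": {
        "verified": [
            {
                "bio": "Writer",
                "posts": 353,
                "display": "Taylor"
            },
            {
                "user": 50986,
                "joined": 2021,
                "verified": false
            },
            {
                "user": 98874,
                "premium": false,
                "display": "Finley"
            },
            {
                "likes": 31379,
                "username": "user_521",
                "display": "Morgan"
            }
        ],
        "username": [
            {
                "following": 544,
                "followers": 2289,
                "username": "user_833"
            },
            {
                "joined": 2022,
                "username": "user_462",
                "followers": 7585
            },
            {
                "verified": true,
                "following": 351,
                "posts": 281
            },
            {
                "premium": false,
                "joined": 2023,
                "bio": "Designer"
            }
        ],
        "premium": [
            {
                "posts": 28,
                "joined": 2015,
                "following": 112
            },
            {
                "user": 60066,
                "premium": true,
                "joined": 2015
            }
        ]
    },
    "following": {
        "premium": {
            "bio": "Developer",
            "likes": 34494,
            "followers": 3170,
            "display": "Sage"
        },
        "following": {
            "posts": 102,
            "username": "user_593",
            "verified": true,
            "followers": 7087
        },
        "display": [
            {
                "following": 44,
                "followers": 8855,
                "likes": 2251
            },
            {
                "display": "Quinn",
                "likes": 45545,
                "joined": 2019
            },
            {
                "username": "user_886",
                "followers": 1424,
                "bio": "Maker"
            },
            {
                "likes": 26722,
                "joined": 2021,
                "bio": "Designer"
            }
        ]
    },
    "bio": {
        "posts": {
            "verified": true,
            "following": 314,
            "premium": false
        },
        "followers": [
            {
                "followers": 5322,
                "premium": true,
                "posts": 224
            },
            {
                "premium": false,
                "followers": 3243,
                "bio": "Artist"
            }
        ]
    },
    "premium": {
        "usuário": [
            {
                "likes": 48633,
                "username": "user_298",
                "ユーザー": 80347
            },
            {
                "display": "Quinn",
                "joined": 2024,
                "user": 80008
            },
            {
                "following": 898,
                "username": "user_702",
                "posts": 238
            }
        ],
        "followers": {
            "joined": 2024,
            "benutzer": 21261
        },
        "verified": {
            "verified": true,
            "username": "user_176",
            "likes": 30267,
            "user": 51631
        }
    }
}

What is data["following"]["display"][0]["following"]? 44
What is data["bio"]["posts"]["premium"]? False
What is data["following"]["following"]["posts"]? 102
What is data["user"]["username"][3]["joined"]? 2023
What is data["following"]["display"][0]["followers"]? 8855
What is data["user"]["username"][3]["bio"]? "Designer"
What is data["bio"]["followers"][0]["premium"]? True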